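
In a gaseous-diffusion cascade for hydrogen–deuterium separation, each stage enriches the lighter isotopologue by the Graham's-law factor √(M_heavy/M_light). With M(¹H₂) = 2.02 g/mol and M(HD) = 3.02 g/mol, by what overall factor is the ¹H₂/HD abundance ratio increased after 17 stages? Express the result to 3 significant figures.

30.5

The single-stage factor is √(M_heavy/M_light), so 17 stages give [√(3.02/2.02)]^17 = (3.02/2.02)^(17/2).
= 1.49505^(17/2) = 30.5.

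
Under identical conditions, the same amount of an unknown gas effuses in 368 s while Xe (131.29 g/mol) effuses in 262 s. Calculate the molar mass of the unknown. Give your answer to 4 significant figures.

259.0 g/mol

Using Graham's law: t_X/t_Xe = √(M_X/M_Xe).
368/262 = 1.405 = √(M_X/131.29)
M_X = 131.29 × 1.405² = 131.29 × 1.973 = 259.0 g/mol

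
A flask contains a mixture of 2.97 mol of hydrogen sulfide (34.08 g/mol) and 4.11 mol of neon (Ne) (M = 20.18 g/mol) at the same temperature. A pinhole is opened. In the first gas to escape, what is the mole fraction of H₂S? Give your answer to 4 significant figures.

0.3574

The effusion rate of species i is ∝ p_i/√M_i ∝ n_i/√M_i.
So x_H₂S in the escaping gas = (n_H₂S/√M_H₂S) / Σ(n_i/√M_i)
= (2.97/√34.08) / (2.97/√34.08 + 4.11/√20.18) = 0.5088/(0.5088 + 0.9149) = 0.3574.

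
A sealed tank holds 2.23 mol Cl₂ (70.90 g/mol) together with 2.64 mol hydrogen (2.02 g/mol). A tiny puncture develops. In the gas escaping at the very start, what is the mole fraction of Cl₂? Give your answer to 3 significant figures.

The effusion rate of species i is ∝ p_i/√M_i ∝ n_i/√M_i.
So x_Cl₂ in the escaping gas = (n_Cl₂/√M_Cl₂) / Σ(n_i/√M_i)
= (2.23/√70.90) / (2.23/√70.90 + 2.64/√2.02) = 0.2648/(0.2648 + 1.857) = 0.125.

0.125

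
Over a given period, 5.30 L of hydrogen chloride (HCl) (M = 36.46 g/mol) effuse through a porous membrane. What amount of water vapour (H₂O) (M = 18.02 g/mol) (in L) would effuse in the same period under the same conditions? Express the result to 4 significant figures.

7.539 L

From Graham's law, rate_H₂O/rate_HCl = √(M_HCl/M_H₂O) = √(36.46/18.02) = √2.023 = 1.422.
So the volume for H₂O is 5.30 × 1.422 = 7.539 L.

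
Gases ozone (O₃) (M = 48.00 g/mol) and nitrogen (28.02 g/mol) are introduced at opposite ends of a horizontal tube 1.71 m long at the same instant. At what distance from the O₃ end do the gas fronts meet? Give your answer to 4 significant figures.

In equal time, each gas travels a distance ∝ its rate ∝ 1/√M, so d_O₃/d_N₂ = √(M_N₂/M_O₃) = √(28.02/48.00) = 0.7640.
With d_O₃ + d_N₂ = 1.71 m, d_N₂ = 1.71/(1 + 0.7640) = 0.9694 m.
d_O₃ = 1.71 − 0.9694 = 0.7406 m.

0.7406 m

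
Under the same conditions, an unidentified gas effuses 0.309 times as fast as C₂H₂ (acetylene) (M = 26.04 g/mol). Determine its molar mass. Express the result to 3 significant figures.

Graham's law gives rate_X/rate_C₂H₂ = √(M_C₂H₂/M_X).
0.309 = √(26.04/M_X)
M_X = 26.04 / 0.309² = 26.04 / 0.09548 = 273 g/mol

273 g/mol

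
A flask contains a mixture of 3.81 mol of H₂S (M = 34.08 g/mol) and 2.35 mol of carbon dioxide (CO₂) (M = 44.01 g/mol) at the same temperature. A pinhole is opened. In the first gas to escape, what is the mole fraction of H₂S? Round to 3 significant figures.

0.648

Rate_i ∝ x_i/√M_i (Graham's law weighted by mole fraction), so the effusate composition follows n_i/√M_i.
x_H₂S(eff) = (n_H₂S/√M_H₂S) / (n_H₂S/√M_H₂S + n_CO₂/√M_CO₂)
= (3.81/√34.08) / (3.81/√34.08 + 2.35/√44.01) = 0.6526/(0.6526 + 0.3542) = 0.648.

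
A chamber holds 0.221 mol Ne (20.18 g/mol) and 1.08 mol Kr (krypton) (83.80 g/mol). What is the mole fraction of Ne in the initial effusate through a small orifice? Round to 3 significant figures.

0.294

Each component's effusion rate ∝ (its partial pressure)·(1/√M) ∝ n_i/√M_i.
x_Ne(eff) = (n_Ne/√M_Ne) / (n_Ne/√M_Ne + n_Kr/√M_Kr)
= (0.221/√20.18) / (0.221/√20.18 + 1.08/√83.80) = 0.04920/(0.04920 + 0.1180) = 0.294.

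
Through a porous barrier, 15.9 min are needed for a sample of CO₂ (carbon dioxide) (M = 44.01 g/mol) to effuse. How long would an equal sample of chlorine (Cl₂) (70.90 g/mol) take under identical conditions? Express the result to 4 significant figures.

From Graham's law, t_Cl₂/t_CO₂ = √(M_Cl₂/M_CO₂) = √(70.90/44.01) = √1.611 = 1.269.
So the time for Cl₂ is 15.9 × 1.269 = 20.18 min.

20.18 min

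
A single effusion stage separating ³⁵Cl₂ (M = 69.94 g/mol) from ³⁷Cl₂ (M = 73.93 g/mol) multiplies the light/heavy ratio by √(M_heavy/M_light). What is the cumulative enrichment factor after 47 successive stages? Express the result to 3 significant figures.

3.68

After 47 stages the ratio has grown by (√(73.93/69.94))^47 = (73.93/69.94)^(47/2).
= 1.05705^(47/2) = 3.68.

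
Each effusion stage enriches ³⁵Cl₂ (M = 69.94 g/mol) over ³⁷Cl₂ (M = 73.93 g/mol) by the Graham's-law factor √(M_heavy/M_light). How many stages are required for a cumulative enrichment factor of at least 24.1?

115

Per stage α = (73.93/69.94)^(1/2) = 1.05705^0.5, giving ln α = 0.02774.
Need α^N ≥ 24.1 ⇒ N ≥ ln(24.1) / ln α = 3.182 / 0.02774 = 114.71.
Rounding up, N = 115 stages.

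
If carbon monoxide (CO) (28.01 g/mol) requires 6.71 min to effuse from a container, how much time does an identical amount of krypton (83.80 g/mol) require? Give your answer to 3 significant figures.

11.6 min

Graham's law gives t_Kr/t_CO = √(M_Kr/M_CO) = √(83.80/28.01) = √2.992 = 1.730.
So the time for Kr is 6.71 × 1.730 = 11.6 min.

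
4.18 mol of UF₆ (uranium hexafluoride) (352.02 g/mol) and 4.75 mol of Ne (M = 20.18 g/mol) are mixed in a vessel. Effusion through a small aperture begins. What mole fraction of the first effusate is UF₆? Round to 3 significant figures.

Rate_i ∝ x_i/√M_i (Graham's law weighted by mole fraction), so the effusate composition follows n_i/√M_i.
x_UF₆(eff) = (n_UF₆/√M_UF₆) / (n_UF₆/√M_UF₆ + n_Ne/√M_Ne)
= (4.18/√352.02) / (4.18/√352.02 + 4.75/√20.18) = 0.2228/(0.2228 + 1.057) = 0.174.

0.174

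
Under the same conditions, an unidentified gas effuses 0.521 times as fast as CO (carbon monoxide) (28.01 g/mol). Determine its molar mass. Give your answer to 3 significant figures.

By Graham's law, rate_X/rate_CO = √(M_CO/M_X).
0.521 = √(28.01/M_X)
M_X = 28.01 / 0.521² = 28.01 / 0.2714 = 103 g/mol

103 g/mol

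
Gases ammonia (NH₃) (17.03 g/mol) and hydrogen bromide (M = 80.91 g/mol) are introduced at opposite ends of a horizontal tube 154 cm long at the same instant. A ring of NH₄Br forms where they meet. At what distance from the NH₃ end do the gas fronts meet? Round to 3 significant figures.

106 cm

In equal time, each gas travels a distance ∝ its rate ∝ 1/√M, so d_NH₃/d_HBr = √(M_HBr/M_NH₃) = √(80.91/17.03) = 2.180.
With d_NH₃ + d_HBr = 154 cm, d_HBr = 154/(1 + 2.180) = 48.43 cm.
d_NH₃ = 154 − 48.43 = 106 cm.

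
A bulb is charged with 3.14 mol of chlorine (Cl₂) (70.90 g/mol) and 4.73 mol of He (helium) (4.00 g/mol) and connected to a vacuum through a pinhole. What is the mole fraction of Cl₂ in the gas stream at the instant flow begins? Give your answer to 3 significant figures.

The effusion rate of species i is ∝ p_i/√M_i ∝ n_i/√M_i.
x_Cl₂(eff) = (n_Cl₂/√M_Cl₂) / (n_Cl₂/√M_Cl₂ + n_He/√M_He)
= (3.14/√70.90) / (3.14/√70.90 + 4.73/√4.00) = 0.3729/(0.3729 + 2.365) = 0.136.

0.136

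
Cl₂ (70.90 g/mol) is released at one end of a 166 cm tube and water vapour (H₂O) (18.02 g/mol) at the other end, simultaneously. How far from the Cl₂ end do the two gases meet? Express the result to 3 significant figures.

55.6 cm

The fronts meet when d_Cl₂ + d_H₂O = L with d_Cl₂/d_H₂O = √(M_H₂O/M_Cl₂) (Graham's law). Here √(M_H₂O/M_Cl₂) = √(18.02/70.90) = 0.5041.
With d_Cl₂ + d_H₂O = 166 cm, d_H₂O = 166/(1 + 0.5041) = 110.4 cm.
d_Cl₂ = 166 − 110.4 = 55.6 cm.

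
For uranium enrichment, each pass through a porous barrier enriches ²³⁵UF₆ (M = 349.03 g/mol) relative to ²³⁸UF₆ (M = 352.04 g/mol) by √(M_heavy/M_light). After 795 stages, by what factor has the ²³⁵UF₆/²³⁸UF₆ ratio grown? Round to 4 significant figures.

30.37

After 795 stages the ratio has grown by (√(352.04/349.03))^795 = (352.04/349.03)^(795/2).
= 1.00862^(795/2) = 30.37.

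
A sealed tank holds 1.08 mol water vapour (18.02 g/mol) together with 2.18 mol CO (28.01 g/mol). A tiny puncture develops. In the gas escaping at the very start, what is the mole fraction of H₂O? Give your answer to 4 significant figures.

0.3818

Effusion rate of each component ∝ n_i/√M_i (partial pressure × 1/√M).
So x_H₂O in the escaping gas = (n_H₂O/√M_H₂O) / Σ(n_i/√M_i)
= (1.08/√18.02) / (1.08/√18.02 + 2.18/√28.01) = 0.2544/(0.2544 + 0.4119) = 0.3818.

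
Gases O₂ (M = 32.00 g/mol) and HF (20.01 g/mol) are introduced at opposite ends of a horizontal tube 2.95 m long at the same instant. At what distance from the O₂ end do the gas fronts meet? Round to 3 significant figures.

In equal time, each gas travels a distance ∝ its rate ∝ 1/√M, so d_O₂/d_HF = √(M_HF/M_O₂) = √(20.01/32.00) = 0.7908.
With d_O₂ + d_HF = 2.95 m, d_HF = 2.95/(1 + 0.7908) = 1.647 m.
d_O₂ = 2.95 − 1.647 = 1.30 m.

1.30 m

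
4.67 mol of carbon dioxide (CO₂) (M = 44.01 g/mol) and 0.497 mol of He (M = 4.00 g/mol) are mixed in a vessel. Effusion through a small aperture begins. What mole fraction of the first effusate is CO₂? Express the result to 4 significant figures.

0.7391

Each component's effusion rate ∝ (its partial pressure)·(1/√M) ∝ n_i/√M_i.
x_CO₂(eff) = (n_CO₂/√M_CO₂) / (n_CO₂/√M_CO₂ + n_He/√M_He)
= (4.67/√44.01) / (4.67/√44.01 + 0.497/√4.00) = 0.7039/(0.7039 + 0.2485) = 0.7391.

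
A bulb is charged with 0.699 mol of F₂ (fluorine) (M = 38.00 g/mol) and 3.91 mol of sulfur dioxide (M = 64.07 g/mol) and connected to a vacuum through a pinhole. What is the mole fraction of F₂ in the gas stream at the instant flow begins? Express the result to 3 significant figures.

Rate_i ∝ x_i/√M_i (Graham's law weighted by mole fraction), so the effusate composition follows n_i/√M_i.
Mole fraction of F₂ in the effusate = (n_F₂/√M_F₂) / (n_F₂/√M_F₂ + n_SO₂/√M_SO₂)
= (0.699/√38.00) / (0.699/√38.00 + 3.91/√64.07) = 0.1134/(0.1134 + 0.4885) = 0.188.

0.188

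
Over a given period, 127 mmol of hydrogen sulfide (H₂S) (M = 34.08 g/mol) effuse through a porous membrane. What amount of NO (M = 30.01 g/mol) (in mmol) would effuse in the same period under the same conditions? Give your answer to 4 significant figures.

By Graham's law, rate_NO/rate_H₂S = √(M_H₂S/M_NO) = √(34.08/30.01) = √1.136 = 1.066.
So the amount for NO is 127 × 1.066 = 135.3 mmol.

135.3 mmol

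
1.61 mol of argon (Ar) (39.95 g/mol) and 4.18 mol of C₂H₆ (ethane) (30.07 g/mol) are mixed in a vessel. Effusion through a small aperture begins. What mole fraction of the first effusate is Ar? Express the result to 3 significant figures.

0.250

Each component's effusion rate ∝ (its partial pressure)·(1/√M) ∝ n_i/√M_i.
Mole fraction of Ar in the effusate = (n_Ar/√M_Ar) / (n_Ar/√M_Ar + n_C₂H₆/√M_C₂H₆)
= (1.61/√39.95) / (1.61/√39.95 + 4.18/√30.07) = 0.2547/(0.2547 + 0.7623) = 0.250.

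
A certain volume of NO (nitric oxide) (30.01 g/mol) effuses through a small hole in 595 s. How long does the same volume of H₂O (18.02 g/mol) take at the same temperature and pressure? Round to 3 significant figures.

461 s

Using Graham's law: t_H₂O/t_NO = √(M_H₂O/M_NO) = √(18.02/30.01) = √0.6005 = 0.7749.
So the time for H₂O is 595 × 0.7749 = 461 s.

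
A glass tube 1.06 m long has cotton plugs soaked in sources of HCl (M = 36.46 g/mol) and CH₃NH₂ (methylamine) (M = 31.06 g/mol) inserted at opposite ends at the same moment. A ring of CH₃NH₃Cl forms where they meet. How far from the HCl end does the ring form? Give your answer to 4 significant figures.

0.5088 m

Distances travelled in equal time are proportional to diffusion rates, so d_HCl/d_CH₃NH₂ = √(M_CH₃NH₂/M_HCl) = √(31.06/36.46) = 0.9230.
With d_HCl + d_CH₃NH₂ = 1.06 m, d_CH₃NH₂ = 1.06/(1 + 0.9230) = 0.5512 m.
d_HCl = 1.06 − 0.5512 = 0.5088 m.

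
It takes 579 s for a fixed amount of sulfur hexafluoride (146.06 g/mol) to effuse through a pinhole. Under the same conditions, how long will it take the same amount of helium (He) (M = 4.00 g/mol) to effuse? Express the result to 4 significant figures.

Since effusion rate ∝ 1/√M, t_He/t_SF₆ = √(M_He/M_SF₆) = √(4.00/146.06) = √0.02739 = 0.1655.
So the time for He is 579 × 0.1655 = 95.82 s.

95.82 s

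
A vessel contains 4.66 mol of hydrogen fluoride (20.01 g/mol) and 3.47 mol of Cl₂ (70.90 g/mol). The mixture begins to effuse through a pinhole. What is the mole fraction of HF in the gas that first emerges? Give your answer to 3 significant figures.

0.717

The effusion rate of species i is ∝ p_i/√M_i ∝ n_i/√M_i.
Mole fraction of HF in the effusate = (n_HF/√M_HF) / (n_HF/√M_HF + n_Cl₂/√M_Cl₂)
= (4.66/√20.01) / (4.66/√20.01 + 3.47/√70.90) = 1.042/(1.042 + 0.4121) = 0.717.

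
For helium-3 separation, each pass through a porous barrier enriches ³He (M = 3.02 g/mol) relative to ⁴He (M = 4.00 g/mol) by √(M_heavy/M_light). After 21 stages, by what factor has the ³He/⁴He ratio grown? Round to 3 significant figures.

Overall factor = α^21 with α = √(4.00/3.02), i.e. (4.00/3.02)^(21/2).
= 1.32450^(21/2) = 19.1.

19.1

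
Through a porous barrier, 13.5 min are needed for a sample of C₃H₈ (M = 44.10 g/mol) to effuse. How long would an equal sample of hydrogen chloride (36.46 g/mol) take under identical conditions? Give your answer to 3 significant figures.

Graham's law gives t_HCl/t_C₃H₈ = √(M_HCl/M_C₃H₈) = √(36.46/44.10) = √0.8268 = 0.9093.
So the time for HCl is 13.5 × 0.9093 = 12.3 min.

12.3 min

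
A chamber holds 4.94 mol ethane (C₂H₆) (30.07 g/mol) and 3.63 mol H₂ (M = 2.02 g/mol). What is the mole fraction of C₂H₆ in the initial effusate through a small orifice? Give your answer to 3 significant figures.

Effusion rate of each component ∝ n_i/√M_i (partial pressure × 1/√M).
Mole fraction of C₂H₆ in the effusate = (n_C₂H₆/√M_C₂H₆) / (n_C₂H₆/√M_C₂H₆ + n_H₂/√M_H₂)
= (4.94/√30.07) / (4.94/√30.07 + 3.63/√2.02) = 0.9009/(0.9009 + 2.554) = 0.261.

0.261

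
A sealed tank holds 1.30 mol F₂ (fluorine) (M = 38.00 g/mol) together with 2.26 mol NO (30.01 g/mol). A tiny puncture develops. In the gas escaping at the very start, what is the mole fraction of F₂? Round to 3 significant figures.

0.338

The effusion rate of species i is ∝ p_i/√M_i ∝ n_i/√M_i.
So x_F₂ in the escaping gas = (n_F₂/√M_F₂) / Σ(n_i/√M_i)
= (1.30/√38.00) / (1.30/√38.00 + 2.26/√30.01) = 0.2109/(0.2109 + 0.4125) = 0.338.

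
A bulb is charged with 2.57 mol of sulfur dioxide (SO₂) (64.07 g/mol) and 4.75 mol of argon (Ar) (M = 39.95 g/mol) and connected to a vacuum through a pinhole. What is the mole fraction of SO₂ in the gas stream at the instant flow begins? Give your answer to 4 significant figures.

Each component's effusion rate ∝ (its partial pressure)·(1/√M) ∝ n_i/√M_i.
x_SO₂(eff) = (n_SO₂/√M_SO₂) / (n_SO₂/√M_SO₂ + n_Ar/√M_Ar)
= (2.57/√64.07) / (2.57/√64.07 + 4.75/√39.95) = 0.3211/(0.3211 + 0.7515) = 0.2993.

0.2993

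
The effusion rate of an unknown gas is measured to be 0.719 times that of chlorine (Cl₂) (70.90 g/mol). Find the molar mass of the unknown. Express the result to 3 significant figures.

Using Graham's law: rate_X/rate_Cl₂ = √(M_Cl₂/M_X).
0.719 = √(70.90/M_X)
M_X = 70.90 / 0.719² = 70.90 / 0.5170 = 137 g/mol

137 g/mol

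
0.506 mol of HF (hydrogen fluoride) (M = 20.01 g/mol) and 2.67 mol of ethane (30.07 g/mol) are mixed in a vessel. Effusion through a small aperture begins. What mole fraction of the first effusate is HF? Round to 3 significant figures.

0.189

Rate_i ∝ x_i/√M_i (Graham's law weighted by mole fraction), so the effusate composition follows n_i/√M_i.
x_HF(eff) = (n_HF/√M_HF) / (n_HF/√M_HF + n_C₂H₆/√M_C₂H₆)
= (0.506/√20.01) / (0.506/√20.01 + 2.67/√30.07) = 0.1131/(0.1131 + 0.4869) = 0.189.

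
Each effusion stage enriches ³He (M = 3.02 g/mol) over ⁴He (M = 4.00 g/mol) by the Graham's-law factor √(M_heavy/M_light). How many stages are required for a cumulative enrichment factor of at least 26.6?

24

Per stage α = (4.00/3.02)^(1/2) = 1.32450^0.5, giving ln α = 0.1405.
Need α^N ≥ 26.6 ⇒ N ≥ ln(26.6) / ln α = 3.281 / 0.1405 = 23.35.
Rounding up, N = 24 stages.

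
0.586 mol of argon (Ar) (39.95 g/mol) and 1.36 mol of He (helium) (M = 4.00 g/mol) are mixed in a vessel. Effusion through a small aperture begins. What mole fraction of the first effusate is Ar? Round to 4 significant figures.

Rate_i ∝ x_i/√M_i (Graham's law weighted by mole fraction), so the effusate composition follows n_i/√M_i.
Mole fraction of Ar in the effusate = (n_Ar/√M_Ar) / (n_Ar/√M_Ar + n_He/√M_He)
= (0.586/√39.95) / (0.586/√39.95 + 1.36/√4.00) = 0.09271/(0.09271 + 0.6800) = 0.1200.

0.1200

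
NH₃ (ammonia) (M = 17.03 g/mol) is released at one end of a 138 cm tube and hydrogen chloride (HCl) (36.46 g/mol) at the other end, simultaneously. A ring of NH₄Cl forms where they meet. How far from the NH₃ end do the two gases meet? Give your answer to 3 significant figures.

82.0 cm

Graham's law gives d_NH₃/d_HCl = rate_NH₃/rate_HCl = √(M_HCl/M_NH₃) = √(36.46/17.03) = 1.463.
With d_NH₃ + d_HCl = 138 cm, d_HCl = 138/(1 + 1.463) = 56.02 cm.
d_NH₃ = 138 − 56.02 = 82.0 cm.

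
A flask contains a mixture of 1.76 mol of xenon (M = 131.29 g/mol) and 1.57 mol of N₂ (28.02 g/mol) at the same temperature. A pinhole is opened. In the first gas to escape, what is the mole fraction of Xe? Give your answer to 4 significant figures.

Rate_i ∝ x_i/√M_i (Graham's law weighted by mole fraction), so the effusate composition follows n_i/√M_i.
So x_Xe in the escaping gas = (n_Xe/√M_Xe) / Σ(n_i/√M_i)
= (1.76/√131.29) / (1.76/√131.29 + 1.57/√28.02) = 0.1536/(0.1536 + 0.2966) = 0.3412.

0.3412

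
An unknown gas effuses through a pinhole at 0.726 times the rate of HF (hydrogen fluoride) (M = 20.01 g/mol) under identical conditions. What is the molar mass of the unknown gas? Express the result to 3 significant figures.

38.0 g/mol

Graham's law gives rate_X/rate_HF = √(M_HF/M_X).
0.726 = √(20.01/M_X)
M_X = 20.01 / 0.726² = 20.01 / 0.5271 = 38.0 g/mol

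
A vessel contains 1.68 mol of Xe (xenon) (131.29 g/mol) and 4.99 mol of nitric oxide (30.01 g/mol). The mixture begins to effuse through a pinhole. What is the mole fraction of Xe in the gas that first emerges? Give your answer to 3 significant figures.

Rate_i ∝ x_i/√M_i (Graham's law weighted by mole fraction), so the effusate composition follows n_i/√M_i.
Mole fraction of Xe in the effusate = (n_Xe/√M_Xe) / (n_Xe/√M_Xe + n_NO/√M_NO)
= (1.68/√131.29) / (1.68/√131.29 + 4.99/√30.01) = 0.1466/(0.1466 + 0.9109) = 0.139.

0.139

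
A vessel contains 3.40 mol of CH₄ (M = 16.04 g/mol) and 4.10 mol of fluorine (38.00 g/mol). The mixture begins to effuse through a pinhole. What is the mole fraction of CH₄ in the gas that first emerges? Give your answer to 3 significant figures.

0.561

Rate_i ∝ x_i/√M_i (Graham's law weighted by mole fraction), so the effusate composition follows n_i/√M_i.
So x_CH₄ in the escaping gas = (n_CH₄/√M_CH₄) / Σ(n_i/√M_i)
= (3.40/√16.04) / (3.40/√16.04 + 4.10/√38.00) = 0.8489/(0.8489 + 0.6651) = 0.561.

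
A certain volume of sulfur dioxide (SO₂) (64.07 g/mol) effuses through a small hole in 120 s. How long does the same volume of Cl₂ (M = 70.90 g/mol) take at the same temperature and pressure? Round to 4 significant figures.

126.2 s

By Graham's law, t_Cl₂/t_SO₂ = √(M_Cl₂/M_SO₂) = √(70.90/64.07) = √1.107 = 1.052.
So the time for Cl₂ is 120 × 1.052 = 126.2 s.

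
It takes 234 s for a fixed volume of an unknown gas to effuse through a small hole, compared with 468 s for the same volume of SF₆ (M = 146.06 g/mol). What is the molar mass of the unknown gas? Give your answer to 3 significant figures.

By Graham's law, t_X/t_SF₆ = √(M_X/M_SF₆).
234/468 = 0.5000 = √(M_X/146.06)
M_X = 146.06 × 0.5000² = 146.06 × 0.2500 = 36.5 g/mol

36.5 g/mol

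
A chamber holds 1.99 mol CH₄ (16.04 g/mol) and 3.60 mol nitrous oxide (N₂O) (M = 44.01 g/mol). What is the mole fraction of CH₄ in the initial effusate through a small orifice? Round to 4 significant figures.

0.4780

Rate_i ∝ x_i/√M_i (Graham's law weighted by mole fraction), so the effusate composition follows n_i/√M_i.
x_CH₄(eff) = (n_CH₄/√M_CH₄) / (n_CH₄/√M_CH₄ + n_N₂O/√M_N₂O)
= (1.99/√16.04) / (1.99/√16.04 + 3.60/√44.01) = 0.4969/(0.4969 + 0.5427) = 0.4780.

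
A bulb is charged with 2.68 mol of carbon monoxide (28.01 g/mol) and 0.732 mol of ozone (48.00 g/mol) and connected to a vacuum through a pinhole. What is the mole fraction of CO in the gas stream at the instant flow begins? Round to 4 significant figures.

Rate_i ∝ x_i/√M_i (Graham's law weighted by mole fraction), so the effusate composition follows n_i/√M_i.
So x_CO in the escaping gas = (n_CO/√M_CO) / Σ(n_i/√M_i)
= (2.68/√28.01) / (2.68/√28.01 + 0.732/√48.00) = 0.5064/(0.5064 + 0.1057) = 0.8274.

0.8274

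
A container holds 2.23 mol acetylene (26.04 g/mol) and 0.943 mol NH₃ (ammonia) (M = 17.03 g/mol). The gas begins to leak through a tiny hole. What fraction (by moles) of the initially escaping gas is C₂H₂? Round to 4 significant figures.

0.6566

Each component's effusion rate ∝ (its partial pressure)·(1/√M) ∝ n_i/√M_i.
x_C₂H₂(eff) = (n_C₂H₂/√M_C₂H₂) / (n_C₂H₂/√M_C₂H₂ + n_NH₃/√M_NH₃)
= (2.23/√26.04) / (2.23/√26.04 + 0.943/√17.03) = 0.4370/(0.4370 + 0.2285) = 0.6566.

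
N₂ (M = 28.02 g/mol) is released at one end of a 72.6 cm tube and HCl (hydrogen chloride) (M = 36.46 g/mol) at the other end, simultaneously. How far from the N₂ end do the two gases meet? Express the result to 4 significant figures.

Graham's law gives d_N₂/d_HCl = rate_N₂/rate_HCl = √(M_HCl/M_N₂) = √(36.46/28.02) = 1.141.
With d_N₂ + d_HCl = 72.6 cm, d_HCl = 72.6/(1 + 1.141) = 33.91 cm.
d_N₂ = 72.6 − 33.91 = 38.69 cm.

38.69 cm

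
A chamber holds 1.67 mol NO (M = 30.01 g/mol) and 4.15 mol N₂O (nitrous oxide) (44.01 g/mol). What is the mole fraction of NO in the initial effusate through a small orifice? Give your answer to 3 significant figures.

Effusion rate of each component ∝ n_i/√M_i (partial pressure × 1/√M).
So x_NO in the escaping gas = (n_NO/√M_NO) / Σ(n_i/√M_i)
= (1.67/√30.01) / (1.67/√30.01 + 4.15/√44.01) = 0.3048/(0.3048 + 0.6256) = 0.328.

0.328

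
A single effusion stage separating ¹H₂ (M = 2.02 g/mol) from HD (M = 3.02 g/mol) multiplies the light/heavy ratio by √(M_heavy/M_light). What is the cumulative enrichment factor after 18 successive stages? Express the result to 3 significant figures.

37.3

Overall factor = α^18 with α = √(3.02/2.02), i.e. (3.02/2.02)^(18/2).
= 1.49505^9 = 37.3.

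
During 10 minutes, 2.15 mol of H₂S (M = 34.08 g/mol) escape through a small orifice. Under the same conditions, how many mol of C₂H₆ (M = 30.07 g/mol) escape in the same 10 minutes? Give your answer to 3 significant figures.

Since effusion rate ∝ 1/√M, rate_C₂H₆/rate_H₂S = √(M_H₂S/M_C₂H₆) = √(34.08/30.07) = √1.133 = 1.065.
So the amount for C₂H₆ is 2.15 × 1.065 = 2.29 mol.

2.29 mol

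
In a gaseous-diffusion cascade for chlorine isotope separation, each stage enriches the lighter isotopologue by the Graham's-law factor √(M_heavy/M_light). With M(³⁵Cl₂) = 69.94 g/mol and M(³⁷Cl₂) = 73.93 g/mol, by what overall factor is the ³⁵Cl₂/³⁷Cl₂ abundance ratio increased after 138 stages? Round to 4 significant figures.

45.98

The single-stage factor is √(M_heavy/M_light), so 138 stages give [√(73.93/69.94)]^138 = (73.93/69.94)^(138/2).
= 1.05705^69 = 45.98.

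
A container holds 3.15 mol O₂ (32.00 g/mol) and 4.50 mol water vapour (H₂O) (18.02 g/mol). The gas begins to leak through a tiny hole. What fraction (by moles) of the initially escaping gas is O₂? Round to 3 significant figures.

0.344

Effusion rate of each component ∝ n_i/√M_i (partial pressure × 1/√M).
x_O₂(eff) = (n_O₂/√M_O₂) / (n_O₂/√M_O₂ + n_H₂O/√M_H₂O)
= (3.15/√32.00) / (3.15/√32.00 + 4.50/√18.02) = 0.5568/(0.5568 + 1.060) = 0.344.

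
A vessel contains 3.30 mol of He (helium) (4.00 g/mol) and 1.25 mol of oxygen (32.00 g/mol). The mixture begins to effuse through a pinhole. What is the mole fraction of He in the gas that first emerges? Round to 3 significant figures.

The effusion rate of species i is ∝ p_i/√M_i ∝ n_i/√M_i.
Mole fraction of He in the effusate = (n_He/√M_He) / (n_He/√M_He + n_O₂/√M_O₂)
= (3.30/√4.00) / (3.30/√4.00 + 1.25/√32.00) = 1.650/(1.650 + 0.2210) = 0.882.

0.882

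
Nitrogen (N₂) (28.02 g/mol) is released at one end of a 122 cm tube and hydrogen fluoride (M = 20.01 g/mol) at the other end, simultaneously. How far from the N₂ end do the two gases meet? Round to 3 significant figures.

55.9 cm

Graham's law gives d_N₂/d_HF = rate_N₂/rate_HF = √(M_HF/M_N₂) = √(20.01/28.02) = 0.8451.
With d_N₂ + d_HF = 122 cm, d_HF = 122/(1 + 0.8451) = 66.12 cm.
d_N₂ = 122 − 66.12 = 55.9 cm.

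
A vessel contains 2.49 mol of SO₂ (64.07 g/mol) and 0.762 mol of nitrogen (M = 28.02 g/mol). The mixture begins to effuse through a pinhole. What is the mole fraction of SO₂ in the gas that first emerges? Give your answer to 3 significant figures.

0.684

Rate_i ∝ x_i/√M_i (Graham's law weighted by mole fraction), so the effusate composition follows n_i/√M_i.
x_SO₂(eff) = (n_SO₂/√M_SO₂) / (n_SO₂/√M_SO₂ + n_N₂/√M_N₂)
= (2.49/√64.07) / (2.49/√64.07 + 0.762/√28.02) = 0.3111/(0.3111 + 0.1440) = 0.684.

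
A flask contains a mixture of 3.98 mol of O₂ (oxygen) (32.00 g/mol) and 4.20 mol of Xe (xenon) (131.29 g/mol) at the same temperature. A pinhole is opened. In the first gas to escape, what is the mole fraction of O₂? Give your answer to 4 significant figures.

The effusion rate of species i is ∝ p_i/√M_i ∝ n_i/√M_i.
Mole fraction of O₂ in the effusate = (n_O₂/√M_O₂) / (n_O₂/√M_O₂ + n_Xe/√M_Xe)
= (3.98/√32.00) / (3.98/√32.00 + 4.20/√131.29) = 0.7036/(0.7036 + 0.3666) = 0.6575.

0.6575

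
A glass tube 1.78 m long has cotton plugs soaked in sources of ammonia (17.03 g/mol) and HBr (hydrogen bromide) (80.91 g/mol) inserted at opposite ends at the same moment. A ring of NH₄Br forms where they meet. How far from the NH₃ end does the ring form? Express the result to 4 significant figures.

Graham's law gives d_NH₃/d_HBr = rate_NH₃/rate_HBr = √(M_HBr/M_NH₃) = √(80.91/17.03) = 2.180.
With d_NH₃ + d_HBr = 1.78 m, d_HBr = 1.78/(1 + 2.180) = 0.5598 m.
d_NH₃ = 1.78 − 0.5598 = 1.220 m.

1.220 m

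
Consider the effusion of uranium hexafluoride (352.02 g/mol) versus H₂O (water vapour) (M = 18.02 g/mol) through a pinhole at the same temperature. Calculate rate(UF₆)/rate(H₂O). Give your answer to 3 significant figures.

Using Graham's law: rate_UF₆/rate_H₂O = √(M_H₂O/M_UF₆) = √(18.02/352.02) = √0.05119 = 0.226.

0.226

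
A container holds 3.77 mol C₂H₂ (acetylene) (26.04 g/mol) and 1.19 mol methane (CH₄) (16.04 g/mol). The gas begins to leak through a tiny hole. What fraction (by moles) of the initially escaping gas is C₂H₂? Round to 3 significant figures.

0.713

Rate_i ∝ x_i/√M_i (Graham's law weighted by mole fraction), so the effusate composition follows n_i/√M_i.
Mole fraction of C₂H₂ in the effusate = (n_C₂H₂/√M_C₂H₂) / (n_C₂H₂/√M_C₂H₂ + n_CH₄/√M_CH₄)
= (3.77/√26.04) / (3.77/√26.04 + 1.19/√16.04) = 0.7388/(0.7388 + 0.2971) = 0.713.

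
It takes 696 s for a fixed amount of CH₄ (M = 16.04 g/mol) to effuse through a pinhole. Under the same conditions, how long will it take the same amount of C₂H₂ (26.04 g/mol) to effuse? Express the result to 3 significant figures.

Since effusion rate ∝ 1/√M, t_C₂H₂/t_CH₄ = √(M_C₂H₂/M_CH₄) = √(26.04/16.04) = √1.623 = 1.274.
So the time for C₂H₂ is 696 × 1.274 = 887 s.

887 s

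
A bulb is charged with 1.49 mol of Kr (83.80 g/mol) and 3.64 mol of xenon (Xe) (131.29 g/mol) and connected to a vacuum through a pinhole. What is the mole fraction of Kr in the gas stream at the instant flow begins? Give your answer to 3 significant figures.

The effusion rate of species i is ∝ p_i/√M_i ∝ n_i/√M_i.
x_Kr(eff) = (n_Kr/√M_Kr) / (n_Kr/√M_Kr + n_Xe/√M_Xe)
= (1.49/√83.80) / (1.49/√83.80 + 3.64/√131.29) = 0.1628/(0.1628 + 0.3177) = 0.339.

0.339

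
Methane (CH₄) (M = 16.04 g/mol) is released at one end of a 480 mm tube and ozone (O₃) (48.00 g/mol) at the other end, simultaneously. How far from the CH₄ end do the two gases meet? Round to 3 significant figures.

304 mm

The fronts meet when d_CH₄ + d_O₃ = L with d_CH₄/d_O₃ = √(M_O₃/M_CH₄) (Graham's law). Here √(M_O₃/M_CH₄) = √(48.00/16.04) = 1.730.
With d_CH₄ + d_O₃ = 480 mm, d_O₃ = 480/(1 + 1.730) = 175.8 mm.
d_CH₄ = 480 − 175.8 = 304 mm.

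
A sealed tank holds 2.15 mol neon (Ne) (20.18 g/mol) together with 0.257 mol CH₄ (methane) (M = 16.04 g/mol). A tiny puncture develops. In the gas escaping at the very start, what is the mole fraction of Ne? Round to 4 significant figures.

Effusion rate of each component ∝ n_i/√M_i (partial pressure × 1/√M).
Mole fraction of Ne in the effusate = (n_Ne/√M_Ne) / (n_Ne/√M_Ne + n_CH₄/√M_CH₄)
= (2.15/√20.18) / (2.15/√20.18 + 0.257/√16.04) = 0.4786/(0.4786 + 0.06417) = 0.8818.

0.8818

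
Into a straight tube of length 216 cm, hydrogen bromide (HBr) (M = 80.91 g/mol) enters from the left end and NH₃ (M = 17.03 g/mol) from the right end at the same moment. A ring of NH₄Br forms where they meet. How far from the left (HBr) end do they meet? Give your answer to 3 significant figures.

In equal time, each gas travels a distance ∝ its rate ∝ 1/√M, so d_HBr/d_NH₃ = √(M_NH₃/M_HBr) = √(17.03/80.91) = 0.4588.
With d_HBr + d_NH₃ = 216 cm, d_NH₃ = 216/(1 + 0.4588) = 148.1 cm.
d_HBr = 216 − 148.1 = 67.9 cm.

67.9 cm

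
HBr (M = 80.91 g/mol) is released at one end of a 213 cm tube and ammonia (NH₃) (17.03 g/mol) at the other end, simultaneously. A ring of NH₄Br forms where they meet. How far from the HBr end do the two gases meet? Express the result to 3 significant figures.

In equal time, each gas travels a distance ∝ its rate ∝ 1/√M, so d_HBr/d_NH₃ = √(M_NH₃/M_HBr) = √(17.03/80.91) = 0.4588.
With d_HBr + d_NH₃ = 213 cm, d_NH₃ = 213/(1 + 0.4588) = 146.0 cm.
d_HBr = 213 − 146.0 = 67.0 cm.

67.0 cm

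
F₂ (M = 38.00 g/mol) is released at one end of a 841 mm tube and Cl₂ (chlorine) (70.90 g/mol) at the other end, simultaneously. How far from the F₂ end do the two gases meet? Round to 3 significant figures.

486 mm

Distances travelled in equal time are proportional to diffusion rates, so d_F₂/d_Cl₂ = √(M_Cl₂/M_F₂) = √(70.90/38.00) = 1.366.
With d_F₂ + d_Cl₂ = 841 mm, d_Cl₂ = 841/(1 + 1.366) = 355.5 mm.
d_F₂ = 841 − 355.5 = 486 mm.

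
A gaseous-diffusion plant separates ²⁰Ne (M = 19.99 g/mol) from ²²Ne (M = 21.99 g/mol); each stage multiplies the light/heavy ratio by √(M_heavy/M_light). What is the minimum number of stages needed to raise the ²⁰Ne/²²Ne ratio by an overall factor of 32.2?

Per stage α = (21.99/19.99)^(1/2) = 1.10005^0.5, giving ln α = 0.04768.
Need α^N ≥ 32.2 ⇒ N ≥ ln(32.2) / ln α = 3.472 / 0.04768 = 72.82.
Rounding up, N = 73 stages.

73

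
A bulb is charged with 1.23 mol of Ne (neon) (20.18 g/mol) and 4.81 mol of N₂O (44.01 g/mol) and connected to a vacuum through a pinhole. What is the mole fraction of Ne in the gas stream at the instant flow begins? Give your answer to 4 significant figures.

0.2741

Each component's effusion rate ∝ (its partial pressure)·(1/√M) ∝ n_i/√M_i.
Mole fraction of Ne in the effusate = (n_Ne/√M_Ne) / (n_Ne/√M_Ne + n_N₂O/√M_N₂O)
= (1.23/√20.18) / (1.23/√20.18 + 4.81/√44.01) = 0.2738/(0.2738 + 0.7251) = 0.2741.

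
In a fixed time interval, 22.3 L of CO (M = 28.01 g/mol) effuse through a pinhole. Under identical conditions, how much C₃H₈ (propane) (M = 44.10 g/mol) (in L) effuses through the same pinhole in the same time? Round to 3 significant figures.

17.8 L

Graham's law gives rate_C₃H₈/rate_CO = √(M_CO/M_C₃H₈) = √(28.01/44.10) = √0.6351 = 0.7970.
So the volume for C₃H₈ is 22.3 × 0.7970 = 17.8 L.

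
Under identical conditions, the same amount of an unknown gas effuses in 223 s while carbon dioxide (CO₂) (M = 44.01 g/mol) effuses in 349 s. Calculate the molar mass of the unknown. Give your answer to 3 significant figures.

Using Graham's law: t_X/t_CO₂ = √(M_X/M_CO₂).
223/349 = 0.6390 = √(M_X/44.01)
M_X = 44.01 × 0.6390² = 44.01 × 0.4083 = 18.0 g/mol

18.0 g/mol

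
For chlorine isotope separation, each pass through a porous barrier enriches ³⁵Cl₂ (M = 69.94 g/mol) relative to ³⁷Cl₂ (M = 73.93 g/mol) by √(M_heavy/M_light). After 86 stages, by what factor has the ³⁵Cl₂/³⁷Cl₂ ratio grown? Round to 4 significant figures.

10.87

After 86 stages the ratio has grown by (√(73.93/69.94))^86 = (73.93/69.94)^(86/2).
= 1.05705^43 = 10.87.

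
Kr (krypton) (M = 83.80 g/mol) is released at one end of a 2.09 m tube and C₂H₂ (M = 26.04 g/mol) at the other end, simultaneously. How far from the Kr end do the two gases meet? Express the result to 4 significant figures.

Graham's law gives d_Kr/d_C₂H₂ = rate_Kr/rate_C₂H₂ = √(M_C₂H₂/M_Kr) = √(26.04/83.80) = 0.5574.
With d_Kr + d_C₂H₂ = 2.09 m, d_C₂H₂ = 2.09/(1 + 0.5574) = 1.342 m.
d_Kr = 2.09 − 1.342 = 0.7481 m.

0.7481 m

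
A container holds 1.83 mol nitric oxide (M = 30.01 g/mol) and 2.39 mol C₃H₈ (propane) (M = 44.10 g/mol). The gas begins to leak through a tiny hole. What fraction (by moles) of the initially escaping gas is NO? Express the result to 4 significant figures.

0.4814

The effusion rate of species i is ∝ p_i/√M_i ∝ n_i/√M_i.
Mole fraction of NO in the effusate = (n_NO/√M_NO) / (n_NO/√M_NO + n_C₃H₈/√M_C₃H₈)
= (1.83/√30.01) / (1.83/√30.01 + 2.39/√44.10) = 0.3341/(0.3341 + 0.3599) = 0.4814.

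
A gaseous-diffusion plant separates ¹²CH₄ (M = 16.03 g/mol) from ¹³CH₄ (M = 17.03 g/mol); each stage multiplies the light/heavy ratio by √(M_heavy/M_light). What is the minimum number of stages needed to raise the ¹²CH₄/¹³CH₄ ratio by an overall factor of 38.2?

Single-stage factor α = √(17.03/16.03), so ln α = ½ ln(1.06238) = 0.03026.
Need α^N ≥ 38.2 ⇒ N ≥ ln(38.2) / ln α = 3.643 / 0.03026 = 120.40.
Rounding up, N = 121 stages.

121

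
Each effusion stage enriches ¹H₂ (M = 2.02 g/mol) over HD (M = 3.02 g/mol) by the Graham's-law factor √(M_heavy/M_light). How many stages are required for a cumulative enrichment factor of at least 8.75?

Per stage α = (3.02/2.02)^(1/2) = 1.49505^0.5, giving ln α = 0.2011.
Need α^N ≥ 8.75 ⇒ N ≥ ln(8.75) / ln α = 2.169 / 0.2011 = 10.79.
Rounding up, N = 11 stages.

11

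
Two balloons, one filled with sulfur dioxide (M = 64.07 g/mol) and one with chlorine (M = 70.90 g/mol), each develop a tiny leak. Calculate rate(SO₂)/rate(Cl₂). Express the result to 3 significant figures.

By Graham's law, rate_SO₂/rate_Cl₂ = √(M_Cl₂/M_SO₂) = √(70.90/64.07) = √1.107 = 1.05.

1.05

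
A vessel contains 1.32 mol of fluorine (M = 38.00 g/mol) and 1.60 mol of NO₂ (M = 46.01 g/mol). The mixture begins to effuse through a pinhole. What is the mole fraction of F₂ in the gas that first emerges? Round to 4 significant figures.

0.4758

Each component's effusion rate ∝ (its partial pressure)·(1/√M) ∝ n_i/√M_i.
Mole fraction of F₂ in the effusate = (n_F₂/√M_F₂) / (n_F₂/√M_F₂ + n_NO₂/√M_NO₂)
= (1.32/√38.00) / (1.32/√38.00 + 1.60/√46.01) = 0.2141/(0.2141 + 0.2359) = 0.4758.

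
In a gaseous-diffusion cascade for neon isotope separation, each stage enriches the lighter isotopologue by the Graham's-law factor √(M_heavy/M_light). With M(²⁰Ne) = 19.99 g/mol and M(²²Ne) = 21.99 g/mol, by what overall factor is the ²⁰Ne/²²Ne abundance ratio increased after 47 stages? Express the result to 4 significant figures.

Each stage multiplies the ratio by α = √(21.99/19.99), so after 47 stages the overall factor is α^47 = (21.99/19.99)^(47/2).
= 1.10005^(47/2) = 9.401.

9.401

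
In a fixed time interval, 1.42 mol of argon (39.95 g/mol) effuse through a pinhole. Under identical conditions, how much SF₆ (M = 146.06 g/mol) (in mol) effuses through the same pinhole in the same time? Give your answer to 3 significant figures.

0.743 mol

Using Graham's law: rate_SF₆/rate_Ar = √(M_Ar/M_SF₆) = √(39.95/146.06) = √0.2735 = 0.5230.
So the amount for SF₆ is 1.42 × 0.5230 = 0.743 mol.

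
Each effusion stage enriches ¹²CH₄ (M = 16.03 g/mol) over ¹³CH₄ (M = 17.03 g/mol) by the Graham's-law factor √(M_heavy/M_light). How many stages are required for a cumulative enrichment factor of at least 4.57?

With α = √(17.03/16.03) per stage, ln α = ½ ln(1.06238) = 0.03026.
Need α^N ≥ 4.57 ⇒ N ≥ ln(4.57) / ln α = 1.520 / 0.03026 = 50.22.
Minimum whole number of stages: N = 51.

51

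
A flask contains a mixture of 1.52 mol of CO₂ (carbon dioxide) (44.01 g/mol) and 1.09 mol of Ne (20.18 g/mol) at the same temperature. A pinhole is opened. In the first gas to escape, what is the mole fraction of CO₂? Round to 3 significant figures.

0.486

Effusion rate of each component ∝ n_i/√M_i (partial pressure × 1/√M).
x_CO₂(eff) = (n_CO₂/√M_CO₂) / (n_CO₂/√M_CO₂ + n_Ne/√M_Ne)
= (1.52/√44.01) / (1.52/√44.01 + 1.09/√20.18) = 0.2291/(0.2291 + 0.2426) = 0.486.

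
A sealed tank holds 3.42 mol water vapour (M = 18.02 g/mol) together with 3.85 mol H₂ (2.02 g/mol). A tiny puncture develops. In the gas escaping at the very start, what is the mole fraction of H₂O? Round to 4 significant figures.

Effusion rate of each component ∝ n_i/√M_i (partial pressure × 1/√M).
Mole fraction of H₂O in the effusate = (n_H₂O/√M_H₂O) / (n_H₂O/√M_H₂O + n_H₂/√M_H₂)
= (3.42/√18.02) / (3.42/√18.02 + 3.85/√2.02) = 0.8057/(0.8057 + 2.709) = 0.2292.

0.2292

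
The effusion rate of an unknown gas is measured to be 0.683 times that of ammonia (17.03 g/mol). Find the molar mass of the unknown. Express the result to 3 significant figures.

Graham's law gives rate_X/rate_NH₃ = √(M_NH₃/M_X).
0.683 = √(17.03/M_X)
M_X = 17.03 / 0.683² = 17.03 / 0.4665 = 36.5 g/mol

36.5 g/mol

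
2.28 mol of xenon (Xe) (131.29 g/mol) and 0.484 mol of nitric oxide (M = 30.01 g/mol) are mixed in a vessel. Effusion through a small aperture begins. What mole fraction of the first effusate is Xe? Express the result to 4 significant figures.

0.6925

Rate_i ∝ x_i/√M_i (Graham's law weighted by mole fraction), so the effusate composition follows n_i/√M_i.
Mole fraction of Xe in the effusate = (n_Xe/√M_Xe) / (n_Xe/√M_Xe + n_NO/√M_NO)
= (2.28/√131.29) / (2.28/√131.29 + 0.484/√30.01) = 0.1990/(0.1990 + 0.08835) = 0.6925.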